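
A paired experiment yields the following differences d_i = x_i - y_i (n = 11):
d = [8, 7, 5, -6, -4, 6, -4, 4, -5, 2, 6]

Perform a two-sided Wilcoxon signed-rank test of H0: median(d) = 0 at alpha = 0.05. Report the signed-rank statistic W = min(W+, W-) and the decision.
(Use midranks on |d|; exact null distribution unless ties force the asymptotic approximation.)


Step 1: Drop any zero differences (none here) and take |d_i|.
|d| = [8, 7, 5, 6, 4, 6, 4, 4, 5, 2, 6]
Step 2: Midrank |d_i| (ties get averaged ranks).
ranks: |8|->11, |7|->10, |5|->5.5, |6|->8, |4|->3, |6|->8, |4|->3, |4|->3, |5|->5.5, |2|->1, |6|->8
Step 3: Attach original signs; sum ranks with positive sign and with negative sign.
W+ = 11 + 10 + 5.5 + 8 + 3 + 1 + 8 = 46.5
W- = 8 + 3 + 3 + 5.5 = 19.5
(Check: W+ + W- = 66 should equal n(n+1)/2 = 66.)
Step 4: Test statistic W = min(W+, W-) = 19.5.
Step 5: Ties in |d|, so use the tie-corrected normal approximation.
        E[W] = n(n+1)/4 = 11*12/4 = 33.
        Tie groups: |d|=4 (t=3), |d|=5 (t=2), |d|=6 (t=3); sum(t^3 - t) = 54.
        Var[W] = n(n+1)(2n+1)/24 - sum(t^3-t)/48 = 3036/24 - 54/48 = 125.375.
        z = (W - E[W]) / sqrt(Var[W]) = (19.5 - 33) / 11.1971 = -1.2057.
        Two-sided p = 2*Phi(z) = 0.227945.
Step 6: alpha = 0.05. fail to reject H0.

W+ = 46.5, W- = 19.5, W = min = 19.5, p = 0.227945, fail to reject H0.


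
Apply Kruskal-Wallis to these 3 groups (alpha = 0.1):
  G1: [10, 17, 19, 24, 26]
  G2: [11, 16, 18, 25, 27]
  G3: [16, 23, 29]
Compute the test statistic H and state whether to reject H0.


Step 1: Combine all N = 13 observations and assign midranks.
sorted (value, group, rank): (10,G1,1), (11,G2,2), (16,G2,3.5), (16,G3,3.5), (17,G1,5), (18,G2,6), (19,G1,7), (23,G3,8), (24,G1,9), (25,G2,10), (26,G1,11), (27,G2,12), (29,G3,13)
Step 2: Sum ranks within each group.
R_1 = 33 (n_1 = 5)
R_2 = 33.5 (n_2 = 5)
R_3 = 24.5 (n_3 = 3)
Step 3: H = 12/(N(N+1)) * sum(R_i^2/n_i) - 3(N+1)
     = 12/(13*14) * (33^2/5 + 33.5^2/5 + 24.5^2/3) - 3*14
     = 0.065934 * 642.333 - 42
     = 0.351648.
Step 4: Ties present; correction factor C = 1 - 6/(13^3 - 13) = 0.997253. Corrected H = 0.351648 / 0.997253 = 0.352617.
Step 5: Under H0, H ~ chi^2(2); p-value = 0.838359.
Step 6: alpha = 0.1. fail to reject H0.

H = 0.3526, df = 2, p = 0.838359, fail to reject H0.


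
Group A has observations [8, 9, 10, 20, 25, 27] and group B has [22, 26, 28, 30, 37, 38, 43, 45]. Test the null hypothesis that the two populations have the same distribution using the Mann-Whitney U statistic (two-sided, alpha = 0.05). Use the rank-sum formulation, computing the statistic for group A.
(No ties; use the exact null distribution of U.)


Step 1: Combine and sort all 14 observations; assign midranks.
sorted (value, group): (8,X), (9,X), (10,X), (20,X), (22,Y), (25,X), (26,Y), (27,X), (28,Y), (30,Y), (37,Y), (38,Y), (43,Y), (45,Y)
ranks: 8->1, 9->2, 10->3, 20->4, 22->5, 25->6, 26->7, 27->8, 28->9, 30->10, 37->11, 38->12, 43->13, 45->14
Step 2: Rank sum for X: R1 = 1 + 2 + 3 + 4 + 6 + 8 = 24.
Step 3: U_X = R1 - n1(n1+1)/2 = 24 - 6*7/2 = 24 - 21 = 3.
       U_Y = n1*n2 - U_X = 48 - 3 = 45.
Step 4: No ties, so the exact null distribution of U (based on enumerating the C(14,6) = 3003 equally likely rank assignments) gives the two-sided p-value.
Step 5: p-value = 0.004662; compare to alpha = 0.05. reject H0.

U_X = 3, p = 0.004662, reject H0 at alpha = 0.05.


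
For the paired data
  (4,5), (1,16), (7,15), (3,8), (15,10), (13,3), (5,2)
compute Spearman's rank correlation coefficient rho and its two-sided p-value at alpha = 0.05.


Step 1: Rank x and y separately (midranks; no ties here).
rank(x): 4->3, 1->1, 7->5, 3->2, 15->7, 13->6, 5->4
rank(y): 5->3, 16->7, 15->6, 8->4, 10->5, 3->2, 2->1
Step 2: d_i = R_x(i) - R_y(i); compute d_i^2.
  (3-3)^2=0, (1-7)^2=36, (5-6)^2=1, (2-4)^2=4, (7-5)^2=4, (6-2)^2=16, (4-1)^2=9
sum(d^2) = 70.
Step 3: rho = 1 - 6*70 / (7*(7^2 - 1)) = 1 - 420/336 = -0.250000.
Step 4: Under H0, t = rho * sqrt((n-2)/(1-rho^2)) = -0.5774 ~ t(5).
Step 5: Two-sided p-value from the t-distribution with 5 df = 0.588724.
Step 6: alpha = 0.05. fail to reject H0.

rho = -0.2500, p = 0.588724, fail to reject H0 at alpha = 0.05.


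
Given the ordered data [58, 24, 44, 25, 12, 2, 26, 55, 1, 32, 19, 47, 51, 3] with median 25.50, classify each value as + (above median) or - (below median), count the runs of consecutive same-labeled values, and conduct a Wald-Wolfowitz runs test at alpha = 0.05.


Step 1: Compute median = 25.50; label A = above, B = below.
Labels in order: ABABBBAABABAAB  (n_A = 7, n_B = 7)
Step 2: Count runs R = 10.
Step 3: Under H0 (random ordering), E[R] = 2*n_A*n_B/(n_A+n_B) + 1 = 2*7*7/14 + 1 = 8.0000.
        Var[R] = 2*n_A*n_B*(2*n_A*n_B - n_A - n_B) / ((n_A+n_B)^2 * (n_A+n_B-1)) = 8232/2548 = 3.2308.
        SD[R] = 1.7974.
Step 4: Continuity-corrected z = (R - 0.5 - E[R]) / SD[R] = (10 - 0.5 - 8.0000) / 1.7974 = 0.8345.
Step 5: Two-sided p-value via normal approximation = 2*(1 - Phi(|z|)) = 0.403986.
Step 6: alpha = 0.05. fail to reject H0.

R = 10, z = 0.8345, p = 0.403986, fail to reject H0.


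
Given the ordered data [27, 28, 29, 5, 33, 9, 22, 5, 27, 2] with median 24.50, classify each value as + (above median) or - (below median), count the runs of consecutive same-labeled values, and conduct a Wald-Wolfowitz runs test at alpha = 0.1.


Step 1: Compute median = 24.50; label A = above, B = below.
Labels in order: AAABABBBAB  (n_A = 5, n_B = 5)
Step 2: Count runs R = 6.
Step 3: Under H0 (random ordering), E[R] = 2*n_A*n_B/(n_A+n_B) + 1 = 2*5*5/10 + 1 = 6.0000.
        Var[R] = 2*n_A*n_B*(2*n_A*n_B - n_A - n_B) / ((n_A+n_B)^2 * (n_A+n_B-1)) = 2000/900 = 2.2222.
        SD[R] = 1.4907.
Step 4: R = E[R], so z = 0 with no continuity correction.
Step 5: Two-sided p-value via normal approximation = 2*(1 - Phi(|z|)) = 1.000000.
Step 6: alpha = 0.1. fail to reject H0.

R = 6, z = 0.0000, p = 1.000000, fail to reject H0.


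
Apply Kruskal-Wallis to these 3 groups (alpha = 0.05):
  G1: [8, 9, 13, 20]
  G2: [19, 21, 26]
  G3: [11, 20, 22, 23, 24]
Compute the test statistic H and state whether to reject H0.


Step 1: Combine all N = 12 observations and assign midranks.
sorted (value, group, rank): (8,G1,1), (9,G1,2), (11,G3,3), (13,G1,4), (19,G2,5), (20,G1,6.5), (20,G3,6.5), (21,G2,8), (22,G3,9), (23,G3,10), (24,G3,11), (26,G2,12)
Step 2: Sum ranks within each group.
R_1 = 13.5 (n_1 = 4)
R_2 = 25 (n_2 = 3)
R_3 = 39.5 (n_3 = 5)
Step 3: H = 12/(N(N+1)) * sum(R_i^2/n_i) - 3(N+1)
     = 12/(12*13) * (13.5^2/4 + 25^2/3 + 39.5^2/5) - 3*13
     = 0.076923 * 565.946 - 39
     = 4.534295.
Step 4: Ties present; correction factor C = 1 - 6/(12^3 - 12) = 0.996503. Corrected H = 4.534295 / 0.996503 = 4.550205.
Step 5: Under H0, H ~ chi^2(2); p-value = 0.102786.
Step 6: alpha = 0.05. fail to reject H0.

H = 4.5502, df = 2, p = 0.102786, fail to reject H0.


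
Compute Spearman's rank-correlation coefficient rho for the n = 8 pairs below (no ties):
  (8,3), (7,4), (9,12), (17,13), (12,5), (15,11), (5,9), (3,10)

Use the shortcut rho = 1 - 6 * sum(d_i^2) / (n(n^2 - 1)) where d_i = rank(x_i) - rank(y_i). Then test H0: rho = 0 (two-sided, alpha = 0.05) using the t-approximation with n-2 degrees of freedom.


Step 1: Rank x and y separately (midranks; no ties here).
rank(x): 8->4, 7->3, 9->5, 17->8, 12->6, 15->7, 5->2, 3->1
rank(y): 3->1, 4->2, 12->7, 13->8, 5->3, 11->6, 9->4, 10->5
Step 2: d_i = R_x(i) - R_y(i); compute d_i^2.
  (4-1)^2=9, (3-2)^2=1, (5-7)^2=4, (8-8)^2=0, (6-3)^2=9, (7-6)^2=1, (2-4)^2=4, (1-5)^2=16
sum(d^2) = 44.
Step 3: rho = 1 - 6*44 / (8*(8^2 - 1)) = 1 - 264/504 = 0.476190.
Step 4: Under H0, t = rho * sqrt((n-2)/(1-rho^2)) = 1.3265 ~ t(6).
Step 5: Two-sided p-value from the t-distribution with 6 df = 0.232936.
Step 6: alpha = 0.05. fail to reject H0.

rho = 0.4762, p = 0.232936, fail to reject H0 at alpha = 0.05.


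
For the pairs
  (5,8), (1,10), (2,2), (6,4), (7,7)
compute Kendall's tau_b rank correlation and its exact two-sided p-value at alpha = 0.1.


Step 1: Enumerate the 10 unordered pairs (i,j) with i<j and classify each by sign(x_j-x_i) * sign(y_j-y_i).
  (1,2):dx=-4,dy=+2->D; (1,3):dx=-3,dy=-6->C; (1,4):dx=+1,dy=-4->D; (1,5):dx=+2,dy=-1->D
  (2,3):dx=+1,dy=-8->D; (2,4):dx=+5,dy=-6->D; (2,5):dx=+6,dy=-3->D; (3,4):dx=+4,dy=+2->C
  (3,5):dx=+5,dy=+5->C; (4,5):dx=+1,dy=+3->C
Step 2: C = 4, D = 6, total pairs = 10.
Step 3: tau = (C - D)/(n(n-1)/2) = (4 - 6)/10 = -0.200000.
Step 4: Exact two-sided p-value (enumerate n! = 120 permutations of y under H0): p = 0.816667.
Step 5: alpha = 0.1. fail to reject H0.

tau_b = -0.2000 (C=4, D=6), p = 0.816667, fail to reject H0.


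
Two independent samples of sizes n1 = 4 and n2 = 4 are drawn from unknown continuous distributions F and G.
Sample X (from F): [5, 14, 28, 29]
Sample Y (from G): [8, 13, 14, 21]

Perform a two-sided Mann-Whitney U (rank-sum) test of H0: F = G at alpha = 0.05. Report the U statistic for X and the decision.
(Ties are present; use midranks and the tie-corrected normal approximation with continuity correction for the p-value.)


Step 1: Combine and sort all 8 observations; assign midranks.
sorted (value, group): (5,X), (8,Y), (13,Y), (14,X), (14,Y), (21,Y), (28,X), (29,X)
ranks: 5->1, 8->2, 13->3, 14->4.5, 14->4.5, 21->6, 28->7, 29->8
Step 2: Rank sum for X: R1 = 1 + 4.5 + 7 + 8 = 20.5.
Step 3: U_X = R1 - n1(n1+1)/2 = 20.5 - 4*5/2 = 20.5 - 10 = 10.5.
       U_Y = n1*n2 - U_X = 16 - 10.5 = 5.5.
Step 4: Ties are present, so use the tie-corrected normal approximation (with continuity correction) for the p-value.
Step 5: p-value = 0.561363; compare to alpha = 0.05. fail to reject H0.

U_X = 10.5, p = 0.561363, fail to reject H0 at alpha = 0.05.


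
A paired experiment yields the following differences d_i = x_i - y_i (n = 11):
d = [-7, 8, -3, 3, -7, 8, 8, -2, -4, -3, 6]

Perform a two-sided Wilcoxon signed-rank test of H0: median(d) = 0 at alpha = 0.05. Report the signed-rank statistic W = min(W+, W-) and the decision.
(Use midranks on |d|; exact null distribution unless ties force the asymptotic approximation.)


Step 1: Drop any zero differences (none here) and take |d_i|.
|d| = [7, 8, 3, 3, 7, 8, 8, 2, 4, 3, 6]
Step 2: Midrank |d_i| (ties get averaged ranks).
ranks: |7|->7.5, |8|->10, |3|->3, |3|->3, |7|->7.5, |8|->10, |8|->10, |2|->1, |4|->5, |3|->3, |6|->6
Step 3: Attach original signs; sum ranks with positive sign and with negative sign.
W+ = 10 + 3 + 10 + 10 + 6 = 39
W- = 7.5 + 3 + 7.5 + 1 + 5 + 3 = 27
(Check: W+ + W- = 66 should equal n(n+1)/2 = 66.)
Step 4: Test statistic W = min(W+, W-) = 27.
Step 5: Ties in |d|, so use the tie-corrected normal approximation.
        E[W] = n(n+1)/4 = 11*12/4 = 33.
        Tie groups: |d|=3 (t=3), |d|=7 (t=2), |d|=8 (t=3); sum(t^3 - t) = 54.
        Var[W] = n(n+1)(2n+1)/24 - sum(t^3-t)/48 = 3036/24 - 54/48 = 125.375.
        z = (W - E[W]) / sqrt(Var[W]) = (27 - 33) / 11.1971 = -0.5359.
        Two-sided p = 2*Phi(z) = 0.592060.
Step 6: alpha = 0.05. fail to reject H0.

W+ = 39, W- = 27, W = min = 27, p = 0.592060, fail to reject H0.


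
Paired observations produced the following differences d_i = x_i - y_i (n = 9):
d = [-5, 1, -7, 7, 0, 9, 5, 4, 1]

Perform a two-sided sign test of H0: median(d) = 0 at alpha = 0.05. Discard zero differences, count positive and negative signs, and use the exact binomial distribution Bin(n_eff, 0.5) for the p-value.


Step 1: Discard zero differences. Original n = 9; n_eff = number of nonzero differences = 8.
Nonzero differences (with sign): -5, +1, -7, +7, +9, +5, +4, +1
Step 2: Count signs: positive = 6, negative = 2.
Step 3: Under H0: P(positive) = 0.5, so the number of positives S ~ Bin(8, 0.5).
Step 4: Two-sided exact p-value = sum of Bin(8,0.5) probabilities at or below the observed probability = 0.289062.
Step 5: alpha = 0.05. fail to reject H0.

n_eff = 8, pos = 6, neg = 2, p = 0.289062, fail to reject H0.


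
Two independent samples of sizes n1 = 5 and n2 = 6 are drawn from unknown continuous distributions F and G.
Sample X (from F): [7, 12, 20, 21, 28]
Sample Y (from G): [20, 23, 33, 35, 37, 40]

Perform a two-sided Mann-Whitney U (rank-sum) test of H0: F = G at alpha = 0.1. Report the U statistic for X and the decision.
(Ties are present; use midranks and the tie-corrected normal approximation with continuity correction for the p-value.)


Step 1: Combine and sort all 11 observations; assign midranks.
sorted (value, group): (7,X), (12,X), (20,X), (20,Y), (21,X), (23,Y), (28,X), (33,Y), (35,Y), (37,Y), (40,Y)
ranks: 7->1, 12->2, 20->3.5, 20->3.5, 21->5, 23->6, 28->7, 33->8, 35->9, 37->10, 40->11
Step 2: Rank sum for X: R1 = 1 + 2 + 3.5 + 5 + 7 = 18.5.
Step 3: U_X = R1 - n1(n1+1)/2 = 18.5 - 5*6/2 = 18.5 - 15 = 3.5.
       U_Y = n1*n2 - U_X = 30 - 3.5 = 26.5.
Step 4: Ties are present, so use the tie-corrected normal approximation (with continuity correction) for the p-value.
Step 5: p-value = 0.044126; compare to alpha = 0.1. reject H0.

U_X = 3.5, p = 0.044126, reject H0 at alpha = 0.1.


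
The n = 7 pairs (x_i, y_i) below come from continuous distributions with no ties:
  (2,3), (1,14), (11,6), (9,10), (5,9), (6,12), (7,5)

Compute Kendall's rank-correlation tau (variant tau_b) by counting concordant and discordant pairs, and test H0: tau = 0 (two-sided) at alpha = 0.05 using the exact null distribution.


Step 1: Enumerate the 21 unordered pairs (i,j) with i<j and classify each by sign(x_j-x_i) * sign(y_j-y_i).
  (1,2):dx=-1,dy=+11->D; (1,3):dx=+9,dy=+3->C; (1,4):dx=+7,dy=+7->C; (1,5):dx=+3,dy=+6->C
  (1,6):dx=+4,dy=+9->C; (1,7):dx=+5,dy=+2->C; (2,3):dx=+10,dy=-8->D; (2,4):dx=+8,dy=-4->D
  (2,5):dx=+4,dy=-5->D; (2,6):dx=+5,dy=-2->D; (2,7):dx=+6,dy=-9->D; (3,4):dx=-2,dy=+4->D
  (3,5):dx=-6,dy=+3->D; (3,6):dx=-5,dy=+6->D; (3,7):dx=-4,dy=-1->C; (4,5):dx=-4,dy=-1->C
  (4,6):dx=-3,dy=+2->D; (4,7):dx=-2,dy=-5->C; (5,6):dx=+1,dy=+3->C; (5,7):dx=+2,dy=-4->D
  (6,7):dx=+1,dy=-7->D
Step 2: C = 9, D = 12, total pairs = 21.
Step 3: tau = (C - D)/(n(n-1)/2) = (9 - 12)/21 = -0.142857.
Step 4: Exact two-sided p-value (enumerate n! = 5040 permutations of y under H0): p = 0.772619.
Step 5: alpha = 0.05. fail to reject H0.

tau_b = -0.1429 (C=9, D=12), p = 0.772619, fail to reject H0.


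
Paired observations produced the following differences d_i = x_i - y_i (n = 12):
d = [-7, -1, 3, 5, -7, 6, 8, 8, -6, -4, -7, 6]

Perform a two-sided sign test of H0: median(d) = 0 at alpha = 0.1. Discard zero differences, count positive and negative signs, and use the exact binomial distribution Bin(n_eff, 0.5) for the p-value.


Step 1: Discard zero differences. Original n = 12; n_eff = number of nonzero differences = 12.
Nonzero differences (with sign): -7, -1, +3, +5, -7, +6, +8, +8, -6, -4, -7, +6
Step 2: Count signs: positive = 6, negative = 6.
Step 3: Under H0: P(positive) = 0.5, so the number of positives S ~ Bin(12, 0.5).
Step 4: Two-sided exact p-value = sum of Bin(12,0.5) probabilities at or below the observed probability = 1.000000.
Step 5: alpha = 0.1. fail to reject H0.

n_eff = 12, pos = 6, neg = 6, p = 1.000000, fail to reject H0.


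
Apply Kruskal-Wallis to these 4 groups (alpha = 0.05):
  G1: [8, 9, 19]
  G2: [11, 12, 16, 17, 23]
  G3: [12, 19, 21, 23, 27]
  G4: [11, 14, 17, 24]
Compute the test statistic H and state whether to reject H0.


Step 1: Combine all N = 17 observations and assign midranks.
sorted (value, group, rank): (8,G1,1), (9,G1,2), (11,G2,3.5), (11,G4,3.5), (12,G2,5.5), (12,G3,5.5), (14,G4,7), (16,G2,8), (17,G2,9.5), (17,G4,9.5), (19,G1,11.5), (19,G3,11.5), (21,G3,13), (23,G2,14.5), (23,G3,14.5), (24,G4,16), (27,G3,17)
Step 2: Sum ranks within each group.
R_1 = 14.5 (n_1 = 3)
R_2 = 41 (n_2 = 5)
R_3 = 61.5 (n_3 = 5)
R_4 = 36 (n_4 = 4)
Step 3: H = 12/(N(N+1)) * sum(R_i^2/n_i) - 3(N+1)
     = 12/(17*18) * (14.5^2/3 + 41^2/5 + 61.5^2/5 + 36^2/4) - 3*18
     = 0.039216 * 1486.73 - 54
     = 4.303268.
Step 4: Ties present; correction factor C = 1 - 30/(17^3 - 17) = 0.993873. Corrected H = 4.303268 / 0.993873 = 4.329799.
Step 5: Under H0, H ~ chi^2(3); p-value = 0.227984.
Step 6: alpha = 0.05. fail to reject H0.

H = 4.3298, df = 3, p = 0.227984, fail to reject H0.


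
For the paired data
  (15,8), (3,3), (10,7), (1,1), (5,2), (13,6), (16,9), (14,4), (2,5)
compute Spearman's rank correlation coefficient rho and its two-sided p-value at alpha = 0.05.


Step 1: Rank x and y separately (midranks; no ties here).
rank(x): 15->8, 3->3, 10->5, 1->1, 5->4, 13->6, 16->9, 14->7, 2->2
rank(y): 8->8, 3->3, 7->7, 1->1, 2->2, 6->6, 9->9, 4->4, 5->5
Step 2: d_i = R_x(i) - R_y(i); compute d_i^2.
  (8-8)^2=0, (3-3)^2=0, (5-7)^2=4, (1-1)^2=0, (4-2)^2=4, (6-6)^2=0, (9-9)^2=0, (7-4)^2=9, (2-5)^2=9
sum(d^2) = 26.
Step 3: rho = 1 - 6*26 / (9*(9^2 - 1)) = 1 - 156/720 = 0.783333.
Step 4: Under H0, t = rho * sqrt((n-2)/(1-rho^2)) = 3.3341 ~ t(7).
Step 5: Two-sided p-value from the t-distribution with 7 df = 0.012520.
Step 6: alpha = 0.05. reject H0.

rho = 0.7833, p = 0.012520, reject H0 at alpha = 0.05.


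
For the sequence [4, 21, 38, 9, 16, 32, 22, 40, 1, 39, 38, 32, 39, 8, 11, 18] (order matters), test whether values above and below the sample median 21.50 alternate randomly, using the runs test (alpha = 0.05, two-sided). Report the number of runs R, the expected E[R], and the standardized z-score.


Step 1: Compute median = 21.50; label A = above, B = below.
Labels in order: BBABBAAABAAAABBB  (n_A = 8, n_B = 8)
Step 2: Count runs R = 7.
Step 3: Under H0 (random ordering), E[R] = 2*n_A*n_B/(n_A+n_B) + 1 = 2*8*8/16 + 1 = 9.0000.
        Var[R] = 2*n_A*n_B*(2*n_A*n_B - n_A - n_B) / ((n_A+n_B)^2 * (n_A+n_B-1)) = 14336/3840 = 3.7333.
        SD[R] = 1.9322.
Step 4: Continuity-corrected z = (R + 0.5 - E[R]) / SD[R] = (7 + 0.5 - 9.0000) / 1.9322 = -0.7763.
Step 5: Two-sided p-value via normal approximation = 2*(1 - Phi(|z|)) = 0.437558.
Step 6: alpha = 0.05. fail to reject H0.

R = 7, z = -0.7763, p = 0.437558, fail to reject H0.


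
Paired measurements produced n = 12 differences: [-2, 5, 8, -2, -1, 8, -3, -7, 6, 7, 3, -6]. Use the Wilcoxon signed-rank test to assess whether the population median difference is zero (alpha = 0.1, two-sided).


Step 1: Drop any zero differences (none here) and take |d_i|.
|d| = [2, 5, 8, 2, 1, 8, 3, 7, 6, 7, 3, 6]
Step 2: Midrank |d_i| (ties get averaged ranks).
ranks: |2|->2.5, |5|->6, |8|->11.5, |2|->2.5, |1|->1, |8|->11.5, |3|->4.5, |7|->9.5, |6|->7.5, |7|->9.5, |3|->4.5, |6|->7.5
Step 3: Attach original signs; sum ranks with positive sign and with negative sign.
W+ = 6 + 11.5 + 11.5 + 7.5 + 9.5 + 4.5 = 50.5
W- = 2.5 + 2.5 + 1 + 4.5 + 9.5 + 7.5 = 27.5
(Check: W+ + W- = 78 should equal n(n+1)/2 = 78.)
Step 4: Test statistic W = min(W+, W-) = 27.5.
Step 5: Ties in |d|, so use the tie-corrected normal approximation.
        E[W] = n(n+1)/4 = 12*13/4 = 39.
        Tie groups: |d|=2 (t=2), |d|=3 (t=2), |d|=6 (t=2), |d|=7 (t=2), |d|=8 (t=2); sum(t^3 - t) = 30.
        Var[W] = n(n+1)(2n+1)/24 - sum(t^3-t)/48 = 3900/24 - 30/48 = 161.875.
        z = (W - E[W]) / sqrt(Var[W]) = (27.5 - 39) / 12.7230 = -0.9039.
        Two-sided p = 2*Phi(z) = 0.366062.
Step 6: alpha = 0.1. fail to reject H0.

W+ = 50.5, W- = 27.5, W = min = 27.5, p = 0.366062, fail to reject H0.


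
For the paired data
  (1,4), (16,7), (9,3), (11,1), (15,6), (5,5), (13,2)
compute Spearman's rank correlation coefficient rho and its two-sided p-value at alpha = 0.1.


Step 1: Rank x and y separately (midranks; no ties here).
rank(x): 1->1, 16->7, 9->3, 11->4, 15->6, 5->2, 13->5
rank(y): 4->4, 7->7, 3->3, 1->1, 6->6, 5->5, 2->2
Step 2: d_i = R_x(i) - R_y(i); compute d_i^2.
  (1-4)^2=9, (7-7)^2=0, (3-3)^2=0, (4-1)^2=9, (6-6)^2=0, (2-5)^2=9, (5-2)^2=9
sum(d^2) = 36.
Step 3: rho = 1 - 6*36 / (7*(7^2 - 1)) = 1 - 216/336 = 0.357143.
Step 4: Under H0, t = rho * sqrt((n-2)/(1-rho^2)) = 0.8550 ~ t(5).
Step 5: Two-sided p-value from the t-distribution with 5 df = 0.431611.
Step 6: alpha = 0.1. fail to reject H0.

rho = 0.3571, p = 0.431611, fail to reject H0 at alpha = 0.1.


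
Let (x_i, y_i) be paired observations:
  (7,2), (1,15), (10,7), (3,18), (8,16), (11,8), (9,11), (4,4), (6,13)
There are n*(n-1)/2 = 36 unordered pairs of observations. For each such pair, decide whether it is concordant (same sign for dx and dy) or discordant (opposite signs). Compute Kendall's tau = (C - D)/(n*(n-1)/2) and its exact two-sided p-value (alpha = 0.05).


Step 1: Enumerate the 36 unordered pairs (i,j) with i<j and classify each by sign(x_j-x_i) * sign(y_j-y_i).
  (1,2):dx=-6,dy=+13->D; (1,3):dx=+3,dy=+5->C; (1,4):dx=-4,dy=+16->D; (1,5):dx=+1,dy=+14->C
  (1,6):dx=+4,dy=+6->C; (1,7):dx=+2,dy=+9->C; (1,8):dx=-3,dy=+2->D; (1,9):dx=-1,dy=+11->D
  (2,3):dx=+9,dy=-8->D; (2,4):dx=+2,dy=+3->C; (2,5):dx=+7,dy=+1->C; (2,6):dx=+10,dy=-7->D
  (2,7):dx=+8,dy=-4->D; (2,8):dx=+3,dy=-11->D; (2,9):dx=+5,dy=-2->D; (3,4):dx=-7,dy=+11->D
  (3,5):dx=-2,dy=+9->D; (3,6):dx=+1,dy=+1->C; (3,7):dx=-1,dy=+4->D; (3,8):dx=-6,dy=-3->C
  (3,9):dx=-4,dy=+6->D; (4,5):dx=+5,dy=-2->D; (4,6):dx=+8,dy=-10->D; (4,7):dx=+6,dy=-7->D
  (4,8):dx=+1,dy=-14->D; (4,9):dx=+3,dy=-5->D; (5,6):dx=+3,dy=-8->D; (5,7):dx=+1,dy=-5->D
  (5,8):dx=-4,dy=-12->C; (5,9):dx=-2,dy=-3->C; (6,7):dx=-2,dy=+3->D; (6,8):dx=-7,dy=-4->C
  (6,9):dx=-5,dy=+5->D; (7,8):dx=-5,dy=-7->C; (7,9):dx=-3,dy=+2->D; (8,9):dx=+2,dy=+9->C
Step 2: C = 13, D = 23, total pairs = 36.
Step 3: tau = (C - D)/(n(n-1)/2) = (13 - 23)/36 = -0.277778.
Step 4: Exact two-sided p-value (enumerate n! = 362880 permutations of y under H0): p = 0.358488.
Step 5: alpha = 0.05. fail to reject H0.

tau_b = -0.2778 (C=13, D=23), p = 0.358488, fail to reject H0.


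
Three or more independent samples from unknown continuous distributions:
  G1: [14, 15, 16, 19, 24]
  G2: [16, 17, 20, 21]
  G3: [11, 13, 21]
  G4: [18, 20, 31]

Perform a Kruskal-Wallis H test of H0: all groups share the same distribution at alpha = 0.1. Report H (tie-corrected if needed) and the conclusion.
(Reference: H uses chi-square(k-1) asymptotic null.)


Step 1: Combine all N = 15 observations and assign midranks.
sorted (value, group, rank): (11,G3,1), (13,G3,2), (14,G1,3), (15,G1,4), (16,G1,5.5), (16,G2,5.5), (17,G2,7), (18,G4,8), (19,G1,9), (20,G2,10.5), (20,G4,10.5), (21,G2,12.5), (21,G3,12.5), (24,G1,14), (31,G4,15)
Step 2: Sum ranks within each group.
R_1 = 35.5 (n_1 = 5)
R_2 = 35.5 (n_2 = 4)
R_3 = 15.5 (n_3 = 3)
R_4 = 33.5 (n_4 = 3)
Step 3: H = 12/(N(N+1)) * sum(R_i^2/n_i) - 3(N+1)
     = 12/(15*16) * (35.5^2/5 + 35.5^2/4 + 15.5^2/3 + 33.5^2/3) - 3*16
     = 0.050000 * 1021.28 - 48
     = 3.063958.
Step 4: Ties present; correction factor C = 1 - 18/(15^3 - 15) = 0.994643. Corrected H = 3.063958 / 0.994643 = 3.080461.
Step 5: Under H0, H ~ chi^2(3); p-value = 0.379385.
Step 6: alpha = 0.1. fail to reject H0.

H = 3.0805, df = 3, p = 0.379385, fail to reject H0.


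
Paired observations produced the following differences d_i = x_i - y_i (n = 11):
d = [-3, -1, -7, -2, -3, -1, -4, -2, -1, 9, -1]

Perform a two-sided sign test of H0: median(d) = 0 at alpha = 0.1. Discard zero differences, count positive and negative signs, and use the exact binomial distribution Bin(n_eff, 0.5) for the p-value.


Step 1: Discard zero differences. Original n = 11; n_eff = number of nonzero differences = 11.
Nonzero differences (with sign): -3, -1, -7, -2, -3, -1, -4, -2, -1, +9, -1
Step 2: Count signs: positive = 1, negative = 10.
Step 3: Under H0: P(positive) = 0.5, so the number of positives S ~ Bin(11, 0.5).
Step 4: Two-sided exact p-value = sum of Bin(11,0.5) probabilities at or below the observed probability = 0.011719.
Step 5: alpha = 0.1. reject H0.

n_eff = 11, pos = 1, neg = 10, p = 0.011719, reject H0.


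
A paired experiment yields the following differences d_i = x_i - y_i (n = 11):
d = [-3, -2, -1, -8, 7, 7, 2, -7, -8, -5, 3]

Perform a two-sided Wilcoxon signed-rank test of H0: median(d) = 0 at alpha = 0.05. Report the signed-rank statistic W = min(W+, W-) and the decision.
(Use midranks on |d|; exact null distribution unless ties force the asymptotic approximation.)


Step 1: Drop any zero differences (none here) and take |d_i|.
|d| = [3, 2, 1, 8, 7, 7, 2, 7, 8, 5, 3]
Step 2: Midrank |d_i| (ties get averaged ranks).
ranks: |3|->4.5, |2|->2.5, |1|->1, |8|->10.5, |7|->8, |7|->8, |2|->2.5, |7|->8, |8|->10.5, |5|->6, |3|->4.5
Step 3: Attach original signs; sum ranks with positive sign and with negative sign.
W+ = 8 + 8 + 2.5 + 4.5 = 23
W- = 4.5 + 2.5 + 1 + 10.5 + 8 + 10.5 + 6 = 43
(Check: W+ + W- = 66 should equal n(n+1)/2 = 66.)
Step 4: Test statistic W = min(W+, W-) = 23.
Step 5: Ties in |d|, so use the tie-corrected normal approximation.
        E[W] = n(n+1)/4 = 11*12/4 = 33.
        Tie groups: |d|=2 (t=2), |d|=3 (t=2), |d|=7 (t=3), |d|=8 (t=2); sum(t^3 - t) = 42.
        Var[W] = n(n+1)(2n+1)/24 - sum(t^3-t)/48 = 3036/24 - 42/48 = 125.625.
        z = (W - E[W]) / sqrt(Var[W]) = (23 - 33) / 11.2083 = -0.8922.
        Two-sided p = 2*Phi(z) = 0.372286.
Step 6: alpha = 0.05. fail to reject H0.

W+ = 23, W- = 43, W = min = 23, p = 0.372286, fail to reject H0.


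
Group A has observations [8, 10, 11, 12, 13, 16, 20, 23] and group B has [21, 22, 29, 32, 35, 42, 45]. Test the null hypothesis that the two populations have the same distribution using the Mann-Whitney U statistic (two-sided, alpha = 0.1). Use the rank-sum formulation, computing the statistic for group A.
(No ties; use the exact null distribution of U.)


Step 1: Combine and sort all 15 observations; assign midranks.
sorted (value, group): (8,X), (10,X), (11,X), (12,X), (13,X), (16,X), (20,X), (21,Y), (22,Y), (23,X), (29,Y), (32,Y), (35,Y), (42,Y), (45,Y)
ranks: 8->1, 10->2, 11->3, 12->4, 13->5, 16->6, 20->7, 21->8, 22->9, 23->10, 29->11, 32->12, 35->13, 42->14, 45->15
Step 2: Rank sum for X: R1 = 1 + 2 + 3 + 4 + 5 + 6 + 7 + 10 = 38.
Step 3: U_X = R1 - n1(n1+1)/2 = 38 - 8*9/2 = 38 - 36 = 2.
       U_Y = n1*n2 - U_X = 56 - 2 = 54.
Step 4: No ties, so the exact null distribution of U (based on enumerating the C(15,8) = 6435 equally likely rank assignments) gives the two-sided p-value.
Step 5: p-value = 0.001243; compare to alpha = 0.1. reject H0.

U_X = 2, p = 0.001243, reject H0 at alpha = 0.1.


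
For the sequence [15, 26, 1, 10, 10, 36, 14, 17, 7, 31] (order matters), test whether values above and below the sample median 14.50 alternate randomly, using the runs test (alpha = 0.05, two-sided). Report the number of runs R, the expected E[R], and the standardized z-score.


Step 1: Compute median = 14.50; label A = above, B = below.
Labels in order: AABBBABABA  (n_A = 5, n_B = 5)
Step 2: Count runs R = 7.
Step 3: Under H0 (random ordering), E[R] = 2*n_A*n_B/(n_A+n_B) + 1 = 2*5*5/10 + 1 = 6.0000.
        Var[R] = 2*n_A*n_B*(2*n_A*n_B - n_A - n_B) / ((n_A+n_B)^2 * (n_A+n_B-1)) = 2000/900 = 2.2222.
        SD[R] = 1.4907.
Step 4: Continuity-corrected z = (R - 0.5 - E[R]) / SD[R] = (7 - 0.5 - 6.0000) / 1.4907 = 0.3354.
Step 5: Two-sided p-value via normal approximation = 2*(1 - Phi(|z|)) = 0.737316.
Step 6: alpha = 0.05. fail to reject H0.

R = 7, z = 0.3354, p = 0.737316, fail to reject H0.


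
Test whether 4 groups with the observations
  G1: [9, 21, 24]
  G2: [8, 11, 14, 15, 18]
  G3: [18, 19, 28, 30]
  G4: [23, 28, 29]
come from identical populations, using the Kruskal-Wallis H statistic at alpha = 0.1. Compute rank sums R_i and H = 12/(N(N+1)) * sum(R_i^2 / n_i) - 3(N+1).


Step 1: Combine all N = 15 observations and assign midranks.
sorted (value, group, rank): (8,G2,1), (9,G1,2), (11,G2,3), (14,G2,4), (15,G2,5), (18,G2,6.5), (18,G3,6.5), (19,G3,8), (21,G1,9), (23,G4,10), (24,G1,11), (28,G3,12.5), (28,G4,12.5), (29,G4,14), (30,G3,15)
Step 2: Sum ranks within each group.
R_1 = 22 (n_1 = 3)
R_2 = 19.5 (n_2 = 5)
R_3 = 42 (n_3 = 4)
R_4 = 36.5 (n_4 = 3)
Step 3: H = 12/(N(N+1)) * sum(R_i^2/n_i) - 3(N+1)
     = 12/(15*16) * (22^2/3 + 19.5^2/5 + 42^2/4 + 36.5^2/3) - 3*16
     = 0.050000 * 1122.47 - 48
     = 8.123333.
Step 4: Ties present; correction factor C = 1 - 12/(15^3 - 15) = 0.996429. Corrected H = 8.123333 / 0.996429 = 8.152449.
Step 5: Under H0, H ~ chi^2(3); p-value = 0.042964.
Step 6: alpha = 0.1. reject H0.

H = 8.1524, df = 3, p = 0.042964, reject H0.


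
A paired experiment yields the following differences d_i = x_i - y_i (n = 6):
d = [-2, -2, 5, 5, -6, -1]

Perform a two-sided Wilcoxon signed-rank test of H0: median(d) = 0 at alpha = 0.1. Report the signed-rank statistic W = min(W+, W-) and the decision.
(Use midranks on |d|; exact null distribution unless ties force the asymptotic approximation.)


Step 1: Drop any zero differences (none here) and take |d_i|.
|d| = [2, 2, 5, 5, 6, 1]
Step 2: Midrank |d_i| (ties get averaged ranks).
ranks: |2|->2.5, |2|->2.5, |5|->4.5, |5|->4.5, |6|->6, |1|->1
Step 3: Attach original signs; sum ranks with positive sign and with negative sign.
W+ = 4.5 + 4.5 = 9
W- = 2.5 + 2.5 + 6 + 1 = 12
(Check: W+ + W- = 21 should equal n(n+1)/2 = 21.)
Step 4: Test statistic W = min(W+, W-) = 9.
Step 5: Ties in |d|, so use the tie-corrected normal approximation.
        E[W] = n(n+1)/4 = 6*7/4 = 10.5.
        Tie groups: |d|=2 (t=2), |d|=5 (t=2); sum(t^3 - t) = 12.
        Var[W] = n(n+1)(2n+1)/24 - sum(t^3-t)/48 = 546/24 - 12/48 = 22.5.
        z = (W - E[W]) / sqrt(Var[W]) = (9 - 10.5) / 4.7434 = -0.3162.
        Two-sided p = 2*Phi(z) = 0.751830.
Step 6: alpha = 0.1. fail to reject H0.

W+ = 9, W- = 12, W = min = 9, p = 0.751830, fail to reject H0.


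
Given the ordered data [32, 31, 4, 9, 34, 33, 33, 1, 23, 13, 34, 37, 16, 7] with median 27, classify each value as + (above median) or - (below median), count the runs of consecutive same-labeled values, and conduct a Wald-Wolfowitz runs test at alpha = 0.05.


Step 1: Compute median = 27; label A = above, B = below.
Labels in order: AABBAAABBBAABB  (n_A = 7, n_B = 7)
Step 2: Count runs R = 6.
Step 3: Under H0 (random ordering), E[R] = 2*n_A*n_B/(n_A+n_B) + 1 = 2*7*7/14 + 1 = 8.0000.
        Var[R] = 2*n_A*n_B*(2*n_A*n_B - n_A - n_B) / ((n_A+n_B)^2 * (n_A+n_B-1)) = 8232/2548 = 3.2308.
        SD[R] = 1.7974.
Step 4: Continuity-corrected z = (R + 0.5 - E[R]) / SD[R] = (6 + 0.5 - 8.0000) / 1.7974 = -0.8345.
Step 5: Two-sided p-value via normal approximation = 2*(1 - Phi(|z|)) = 0.403986.
Step 6: alpha = 0.05. fail to reject H0.

R = 6, z = -0.8345, p = 0.403986, fail to reject H0.


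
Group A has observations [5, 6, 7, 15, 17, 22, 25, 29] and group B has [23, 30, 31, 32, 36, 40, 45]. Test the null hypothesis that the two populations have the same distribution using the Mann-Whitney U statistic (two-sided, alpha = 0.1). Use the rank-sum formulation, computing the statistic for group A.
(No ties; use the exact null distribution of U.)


Step 1: Combine and sort all 15 observations; assign midranks.
sorted (value, group): (5,X), (6,X), (7,X), (15,X), (17,X), (22,X), (23,Y), (25,X), (29,X), (30,Y), (31,Y), (32,Y), (36,Y), (40,Y), (45,Y)
ranks: 5->1, 6->2, 7->3, 15->4, 17->5, 22->6, 23->7, 25->8, 29->9, 30->10, 31->11, 32->12, 36->13, 40->14, 45->15
Step 2: Rank sum for X: R1 = 1 + 2 + 3 + 4 + 5 + 6 + 8 + 9 = 38.
Step 3: U_X = R1 - n1(n1+1)/2 = 38 - 8*9/2 = 38 - 36 = 2.
       U_Y = n1*n2 - U_X = 56 - 2 = 54.
Step 4: No ties, so the exact null distribution of U (based on enumerating the C(15,8) = 6435 equally likely rank assignments) gives the two-sided p-value.
Step 5: p-value = 0.001243; compare to alpha = 0.1. reject H0.

U_X = 2, p = 0.001243, reject H0 at alpha = 0.1.


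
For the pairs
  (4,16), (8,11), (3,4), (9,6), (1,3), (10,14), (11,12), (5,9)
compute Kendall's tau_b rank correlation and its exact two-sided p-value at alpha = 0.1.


Step 1: Enumerate the 28 unordered pairs (i,j) with i<j and classify each by sign(x_j-x_i) * sign(y_j-y_i).
  (1,2):dx=+4,dy=-5->D; (1,3):dx=-1,dy=-12->C; (1,4):dx=+5,dy=-10->D; (1,5):dx=-3,dy=-13->C
  (1,6):dx=+6,dy=-2->D; (1,7):dx=+7,dy=-4->D; (1,8):dx=+1,dy=-7->D; (2,3):dx=-5,dy=-7->C
  (2,4):dx=+1,dy=-5->D; (2,5):dx=-7,dy=-8->C; (2,6):dx=+2,dy=+3->C; (2,7):dx=+3,dy=+1->C
  (2,8):dx=-3,dy=-2->C; (3,4):dx=+6,dy=+2->C; (3,5):dx=-2,dy=-1->C; (3,6):dx=+7,dy=+10->C
  (3,7):dx=+8,dy=+8->C; (3,8):dx=+2,dy=+5->C; (4,5):dx=-8,dy=-3->C; (4,6):dx=+1,dy=+8->C
  (4,7):dx=+2,dy=+6->C; (4,8):dx=-4,dy=+3->D; (5,6):dx=+9,dy=+11->C; (5,7):dx=+10,dy=+9->C
  (5,8):dx=+4,dy=+6->C; (6,7):dx=+1,dy=-2->D; (6,8):dx=-5,dy=-5->C; (7,8):dx=-6,dy=-3->C
Step 2: C = 20, D = 8, total pairs = 28.
Step 3: tau = (C - D)/(n(n-1)/2) = (20 - 8)/28 = 0.428571.
Step 4: Exact two-sided p-value (enumerate n! = 40320 permutations of y under H0): p = 0.178869.
Step 5: alpha = 0.1. fail to reject H0.

tau_b = 0.4286 (C=20, D=8), p = 0.178869, fail to reject H0.


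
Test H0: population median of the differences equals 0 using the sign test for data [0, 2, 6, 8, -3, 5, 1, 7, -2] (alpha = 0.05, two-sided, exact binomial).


Step 1: Discard zero differences. Original n = 9; n_eff = number of nonzero differences = 8.
Nonzero differences (with sign): +2, +6, +8, -3, +5, +1, +7, -2
Step 2: Count signs: positive = 6, negative = 2.
Step 3: Under H0: P(positive) = 0.5, so the number of positives S ~ Bin(8, 0.5).
Step 4: Two-sided exact p-value = sum of Bin(8,0.5) probabilities at or below the observed probability = 0.289062.
Step 5: alpha = 0.05. fail to reject H0.

n_eff = 8, pos = 6, neg = 2, p = 0.289062, fail to reject H0.


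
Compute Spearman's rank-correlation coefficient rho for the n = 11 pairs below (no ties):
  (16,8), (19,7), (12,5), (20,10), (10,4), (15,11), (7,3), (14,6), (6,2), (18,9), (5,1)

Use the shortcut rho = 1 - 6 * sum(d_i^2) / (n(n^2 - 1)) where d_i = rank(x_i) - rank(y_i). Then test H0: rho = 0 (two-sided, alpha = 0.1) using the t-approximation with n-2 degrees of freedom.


Step 1: Rank x and y separately (midranks; no ties here).
rank(x): 16->8, 19->10, 12->5, 20->11, 10->4, 15->7, 7->3, 14->6, 6->2, 18->9, 5->1
rank(y): 8->8, 7->7, 5->5, 10->10, 4->4, 11->11, 3->3, 6->6, 2->2, 9->9, 1->1
Step 2: d_i = R_x(i) - R_y(i); compute d_i^2.
  (8-8)^2=0, (10-7)^2=9, (5-5)^2=0, (11-10)^2=1, (4-4)^2=0, (7-11)^2=16, (3-3)^2=0, (6-6)^2=0, (2-2)^2=0, (9-9)^2=0, (1-1)^2=0
sum(d^2) = 26.
Step 3: rho = 1 - 6*26 / (11*(11^2 - 1)) = 1 - 156/1320 = 0.881818.
Step 4: Under H0, t = rho * sqrt((n-2)/(1-rho^2)) = 5.6097 ~ t(9).
Step 5: Two-sided p-value from the t-distribution with 9 df = 0.000330.
Step 6: alpha = 0.1. reject H0.

rho = 0.8818, p = 0.000330, reject H0 at alpha = 0.1.


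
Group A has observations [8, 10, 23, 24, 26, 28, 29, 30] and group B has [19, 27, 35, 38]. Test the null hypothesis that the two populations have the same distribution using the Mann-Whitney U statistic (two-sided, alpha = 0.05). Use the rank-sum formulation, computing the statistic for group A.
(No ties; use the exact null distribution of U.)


Step 1: Combine and sort all 12 observations; assign midranks.
sorted (value, group): (8,X), (10,X), (19,Y), (23,X), (24,X), (26,X), (27,Y), (28,X), (29,X), (30,X), (35,Y), (38,Y)
ranks: 8->1, 10->2, 19->3, 23->4, 24->5, 26->6, 27->7, 28->8, 29->9, 30->10, 35->11, 38->12
Step 2: Rank sum for X: R1 = 1 + 2 + 4 + 5 + 6 + 8 + 9 + 10 = 45.
Step 3: U_X = R1 - n1(n1+1)/2 = 45 - 8*9/2 = 45 - 36 = 9.
       U_Y = n1*n2 - U_X = 32 - 9 = 23.
Step 4: No ties, so the exact null distribution of U (based on enumerating the C(12,8) = 495 equally likely rank assignments) gives the two-sided p-value.
Step 5: p-value = 0.282828; compare to alpha = 0.05. fail to reject H0.

U_X = 9, p = 0.282828, fail to reject H0 at alpha = 0.05.


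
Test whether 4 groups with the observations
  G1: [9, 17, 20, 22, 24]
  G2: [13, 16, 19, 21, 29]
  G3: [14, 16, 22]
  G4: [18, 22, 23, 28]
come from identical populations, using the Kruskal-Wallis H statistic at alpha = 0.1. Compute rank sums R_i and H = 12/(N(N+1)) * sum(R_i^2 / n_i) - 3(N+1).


Step 1: Combine all N = 17 observations and assign midranks.
sorted (value, group, rank): (9,G1,1), (13,G2,2), (14,G3,3), (16,G2,4.5), (16,G3,4.5), (17,G1,6), (18,G4,7), (19,G2,8), (20,G1,9), (21,G2,10), (22,G1,12), (22,G3,12), (22,G4,12), (23,G4,14), (24,G1,15), (28,G4,16), (29,G2,17)
Step 2: Sum ranks within each group.
R_1 = 43 (n_1 = 5)
R_2 = 41.5 (n_2 = 5)
R_3 = 19.5 (n_3 = 3)
R_4 = 49 (n_4 = 4)
Step 3: H = 12/(N(N+1)) * sum(R_i^2/n_i) - 3(N+1)
     = 12/(17*18) * (43^2/5 + 41.5^2/5 + 19.5^2/3 + 49^2/4) - 3*18
     = 0.039216 * 1441.25 - 54
     = 2.519608.
Step 4: Ties present; correction factor C = 1 - 30/(17^3 - 17) = 0.993873. Corrected H = 2.519608 / 0.993873 = 2.535142.
Step 5: Under H0, H ~ chi^2(3); p-value = 0.468974.
Step 6: alpha = 0.1. fail to reject H0.

H = 2.5351, df = 3, p = 0.468974, fail to reject H0.


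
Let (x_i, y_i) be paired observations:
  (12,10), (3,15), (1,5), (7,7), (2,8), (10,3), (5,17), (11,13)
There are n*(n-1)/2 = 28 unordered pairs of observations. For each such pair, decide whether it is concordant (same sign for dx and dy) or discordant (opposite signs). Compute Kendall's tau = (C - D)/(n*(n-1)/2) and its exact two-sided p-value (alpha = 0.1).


Step 1: Enumerate the 28 unordered pairs (i,j) with i<j and classify each by sign(x_j-x_i) * sign(y_j-y_i).
  (1,2):dx=-9,dy=+5->D; (1,3):dx=-11,dy=-5->C; (1,4):dx=-5,dy=-3->C; (1,5):dx=-10,dy=-2->C
  (1,6):dx=-2,dy=-7->C; (1,7):dx=-7,dy=+7->D; (1,8):dx=-1,dy=+3->D; (2,3):dx=-2,dy=-10->C
  (2,4):dx=+4,dy=-8->D; (2,5):dx=-1,dy=-7->C; (2,6):dx=+7,dy=-12->D; (2,7):dx=+2,dy=+2->C
  (2,8):dx=+8,dy=-2->D; (3,4):dx=+6,dy=+2->C; (3,5):dx=+1,dy=+3->C; (3,6):dx=+9,dy=-2->D
  (3,7):dx=+4,dy=+12->C; (3,8):dx=+10,dy=+8->C; (4,5):dx=-5,dy=+1->D; (4,6):dx=+3,dy=-4->D
  (4,7):dx=-2,dy=+10->D; (4,8):dx=+4,dy=+6->C; (5,6):dx=+8,dy=-5->D; (5,7):dx=+3,dy=+9->C
  (5,8):dx=+9,dy=+5->C; (6,7):dx=-5,dy=+14->D; (6,8):dx=+1,dy=+10->C; (7,8):dx=+6,dy=-4->D
Step 2: C = 15, D = 13, total pairs = 28.
Step 3: tau = (C - D)/(n(n-1)/2) = (15 - 13)/28 = 0.071429.
Step 4: Exact two-sided p-value (enumerate n! = 40320 permutations of y under H0): p = 0.904861.
Step 5: alpha = 0.1. fail to reject H0.

tau_b = 0.0714 (C=15, D=13), p = 0.904861, fail to reject H0.


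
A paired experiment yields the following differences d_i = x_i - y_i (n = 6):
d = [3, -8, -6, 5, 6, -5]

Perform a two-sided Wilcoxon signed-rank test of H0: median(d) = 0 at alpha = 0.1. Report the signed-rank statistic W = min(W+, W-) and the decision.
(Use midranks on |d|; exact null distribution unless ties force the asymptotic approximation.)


Step 1: Drop any zero differences (none here) and take |d_i|.
|d| = [3, 8, 6, 5, 6, 5]
Step 2: Midrank |d_i| (ties get averaged ranks).
ranks: |3|->1, |8|->6, |6|->4.5, |5|->2.5, |6|->4.5, |5|->2.5
Step 3: Attach original signs; sum ranks with positive sign and with negative sign.
W+ = 1 + 2.5 + 4.5 = 8
W- = 6 + 4.5 + 2.5 = 13
(Check: W+ + W- = 21 should equal n(n+1)/2 = 21.)
Step 4: Test statistic W = min(W+, W-) = 8.
Step 5: Ties in |d|, so use the tie-corrected normal approximation.
        E[W] = n(n+1)/4 = 6*7/4 = 10.5.
        Tie groups: |d|=5 (t=2), |d|=6 (t=2); sum(t^3 - t) = 12.
        Var[W] = n(n+1)(2n+1)/24 - sum(t^3-t)/48 = 546/24 - 12/48 = 22.5.
        z = (W - E[W]) / sqrt(Var[W]) = (8 - 10.5) / 4.7434 = -0.5270.
        Two-sided p = 2*Phi(z) = 0.598161.
Step 6: alpha = 0.1. fail to reject H0.

W+ = 8, W- = 13, W = min = 8, p = 0.598161, fail to reject H0.


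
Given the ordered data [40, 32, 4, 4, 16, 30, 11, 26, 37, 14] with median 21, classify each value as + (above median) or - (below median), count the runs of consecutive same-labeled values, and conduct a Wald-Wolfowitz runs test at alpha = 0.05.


Step 1: Compute median = 21; label A = above, B = below.
Labels in order: AABBBABAAB  (n_A = 5, n_B = 5)
Step 2: Count runs R = 6.
Step 3: Under H0 (random ordering), E[R] = 2*n_A*n_B/(n_A+n_B) + 1 = 2*5*5/10 + 1 = 6.0000.
        Var[R] = 2*n_A*n_B*(2*n_A*n_B - n_A - n_B) / ((n_A+n_B)^2 * (n_A+n_B-1)) = 2000/900 = 2.2222.
        SD[R] = 1.4907.
Step 4: R = E[R], so z = 0 with no continuity correction.
Step 5: Two-sided p-value via normal approximation = 2*(1 - Phi(|z|)) = 1.000000.
Step 6: alpha = 0.05. fail to reject H0.

R = 6, z = 0.0000, p = 1.000000, fail to reject H0.


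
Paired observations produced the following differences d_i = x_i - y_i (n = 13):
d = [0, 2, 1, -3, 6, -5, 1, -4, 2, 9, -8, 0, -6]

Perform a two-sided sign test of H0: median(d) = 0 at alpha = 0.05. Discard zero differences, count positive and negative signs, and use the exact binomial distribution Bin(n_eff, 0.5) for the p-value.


Step 1: Discard zero differences. Original n = 13; n_eff = number of nonzero differences = 11.
Nonzero differences (with sign): +2, +1, -3, +6, -5, +1, -4, +2, +9, -8, -6
Step 2: Count signs: positive = 6, negative = 5.
Step 3: Under H0: P(positive) = 0.5, so the number of positives S ~ Bin(11, 0.5).
Step 4: Two-sided exact p-value = sum of Bin(11,0.5) probabilities at or below the observed probability = 1.000000.
Step 5: alpha = 0.05. fail to reject H0.

n_eff = 11, pos = 6, neg = 5, p = 1.000000, fail to reject H0.
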